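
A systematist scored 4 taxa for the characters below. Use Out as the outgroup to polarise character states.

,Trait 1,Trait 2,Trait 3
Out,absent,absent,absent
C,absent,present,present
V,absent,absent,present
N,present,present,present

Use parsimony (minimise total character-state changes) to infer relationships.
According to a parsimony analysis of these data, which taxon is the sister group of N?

The outgroup has state 'absent' for every character, so 'present' is the derived state throughout.
Trait 1 (derived state 'present') is unique to N (autapomorphy; uninformative for grouping).
Trait 2 (derived state 'present') is shared by C and N — a synapomorphy uniting that clade.
Trait 3 (derived state 'present') is shared by all ingroup taxa — unites the whole ingroup.
Most parsimonious ingroup topology: ((C,N),V).
N and C form a cherry on this tree, so they are sister taxa.

C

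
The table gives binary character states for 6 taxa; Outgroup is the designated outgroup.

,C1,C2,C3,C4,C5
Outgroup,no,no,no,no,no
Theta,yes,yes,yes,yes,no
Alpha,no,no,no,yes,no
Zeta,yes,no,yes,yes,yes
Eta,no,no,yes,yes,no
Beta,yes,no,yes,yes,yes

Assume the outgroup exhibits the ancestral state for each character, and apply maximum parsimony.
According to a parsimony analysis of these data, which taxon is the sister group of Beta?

Zeta

The outgroup has state 'no' for every character, so 'yes' is the derived state throughout.
C1 (derived state 'yes') is shared by Beta, Theta, and Zeta — a synapomorphy uniting that clade.
C2: derived state 'yes' in Theta only — an autapomorphy, so it tells us nothing about relationships among taxa.
C3: derived state 'yes' in Beta, Eta, Theta, and Zeta only — synapomorphy for {Beta, Eta, Theta, Zeta}.
C4 (derived state 'yes') is shared by all ingroup taxa — unites the whole ingroup.
Only Beta and Zeta show the derived state 'yes' for C5, supporting them as a clade.
Most parsimonious ingroup topology: (((Theta,(Zeta,Beta)),Eta),Alpha).
Beta and Zeta form a cherry on this tree, so they are sister taxa.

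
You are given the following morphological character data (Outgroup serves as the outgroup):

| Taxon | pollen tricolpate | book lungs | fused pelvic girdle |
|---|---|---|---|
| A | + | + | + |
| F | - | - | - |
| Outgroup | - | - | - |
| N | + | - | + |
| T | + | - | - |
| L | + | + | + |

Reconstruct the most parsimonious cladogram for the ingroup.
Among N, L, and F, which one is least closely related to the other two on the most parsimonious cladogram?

F

The outgroup has state '-' for every character, so '+' is the derived state throughout.
pollen tricolpate (derived state '+') is shared by A, L, N, and T — a synapomorphy uniting that clade.
book lungs (derived state '+') is shared by A and L — a synapomorphy uniting that clade.
fused pelvic girdle (derived state '+') is shared by A, L, and N — a synapomorphy uniting that clade.
Most parsimonious ingroup topology: (F,((N,(L,A)),T)).
N and L share a more recent common ancestor with each other than either does with F, so F is the least closely related of the three.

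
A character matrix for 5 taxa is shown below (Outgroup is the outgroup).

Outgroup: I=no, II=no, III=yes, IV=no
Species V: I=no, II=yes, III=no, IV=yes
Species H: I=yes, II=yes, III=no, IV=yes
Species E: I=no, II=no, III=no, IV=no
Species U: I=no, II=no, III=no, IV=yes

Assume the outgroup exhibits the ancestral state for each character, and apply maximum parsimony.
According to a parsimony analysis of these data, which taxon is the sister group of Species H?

Species V

Character polarity is set by the outgroup: the derived state is whichever differs from the outgroup's state, so for III the derived state is 'no', and for the remaining characters it is 'yes'.
I: derived state 'yes' in Species H only — an autapomorphy, so it tells us nothing about relationships among taxa.
II (derived state 'yes') is shared by Species H and Species V — a synapomorphy uniting that clade.
III (derived state 'no') is shared by all ingroup taxa — unites the whole ingroup.
IV (derived state 'yes') is shared by Species H, Species U, and Species V — a synapomorphy uniting that clade.
Most parsimonious ingroup topology: (((Species V,Species H),Species U),Species E).
Species H and Species V form a cherry on this tree, so they are sister taxa.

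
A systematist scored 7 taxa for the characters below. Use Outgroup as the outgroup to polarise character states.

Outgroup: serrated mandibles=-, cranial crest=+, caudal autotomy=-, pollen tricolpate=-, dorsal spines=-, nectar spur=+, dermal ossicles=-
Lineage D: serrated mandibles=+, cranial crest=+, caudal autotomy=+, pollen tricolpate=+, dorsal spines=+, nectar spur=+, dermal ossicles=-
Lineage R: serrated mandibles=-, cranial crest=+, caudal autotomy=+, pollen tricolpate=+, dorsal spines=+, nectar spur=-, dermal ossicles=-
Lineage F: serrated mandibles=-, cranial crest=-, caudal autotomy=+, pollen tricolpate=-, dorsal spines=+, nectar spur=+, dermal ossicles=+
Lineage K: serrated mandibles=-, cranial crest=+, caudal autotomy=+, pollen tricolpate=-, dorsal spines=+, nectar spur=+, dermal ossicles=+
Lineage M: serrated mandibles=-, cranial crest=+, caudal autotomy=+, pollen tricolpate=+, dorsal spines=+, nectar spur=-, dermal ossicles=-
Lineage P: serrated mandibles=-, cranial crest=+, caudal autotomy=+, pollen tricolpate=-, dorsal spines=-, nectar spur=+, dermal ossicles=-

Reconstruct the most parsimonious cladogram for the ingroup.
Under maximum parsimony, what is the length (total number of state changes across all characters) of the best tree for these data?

7

Character polarity is set by the outgroup: the derived state is whichever differs from the outgroup's state, so for cranial crest, nectar spur the derived state is '-', and for the remaining characters it is '+'.
serrated mandibles (derived state '+') is unique to Lineage D (autapomorphy; uninformative for grouping).
cranial crest: derived state '-' in Lineage F only — an autapomorphy, so it tells us nothing about relationships among taxa.
caudal autotomy (derived state '+') is shared by all ingroup taxa — unites the whole ingroup.
pollen tricolpate (derived state '+') is shared by Lineage D, Lineage M, and Lineage R — a synapomorphy uniting that clade.
dorsal spines: derived state '+' in Lineage D, Lineage F, Lineage K, Lineage M, and Lineage R only — synapomorphy for {Lineage D, Lineage F, Lineage K, Lineage M, Lineage R}.
nectar spur: derived state '-' in Lineage M and Lineage R only — synapomorphy for {Lineage M, Lineage R}.
Only Lineage F and Lineage K show the derived state '+' for dermal ossicles, supporting them as a clade.
Most parsimonious ingroup topology: (((Lineage F,Lineage K),((Lineage R,Lineage M),Lineage D)),Lineage P).
Changes per character on this tree: serrated mandibles: 1; cranial crest: 1; caudal autotomy: 1; pollen tricolpate: 1; dorsal spines: 1; nectar spur: 1; dermal ossicles: 1.
Total = 7.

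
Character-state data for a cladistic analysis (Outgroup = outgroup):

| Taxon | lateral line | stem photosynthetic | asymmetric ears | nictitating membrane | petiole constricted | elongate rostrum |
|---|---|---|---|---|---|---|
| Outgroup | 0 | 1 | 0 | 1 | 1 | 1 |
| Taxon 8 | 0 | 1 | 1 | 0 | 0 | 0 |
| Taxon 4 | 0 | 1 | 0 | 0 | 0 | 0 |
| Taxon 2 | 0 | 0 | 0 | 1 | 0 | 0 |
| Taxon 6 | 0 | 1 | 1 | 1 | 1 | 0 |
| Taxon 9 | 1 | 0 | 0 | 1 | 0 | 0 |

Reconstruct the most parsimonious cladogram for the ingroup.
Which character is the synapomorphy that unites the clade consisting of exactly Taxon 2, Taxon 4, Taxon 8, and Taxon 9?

Character polarity is set by the outgroup: the derived state is whichever differs from the outgroup's state, so for stem photosynthetic, nictitating membrane, petiole constricted, elongate rostrum the derived state is '0', and for the remaining characters it is '1'.
lateral line (derived state '1') is unique to Taxon 9 (autapomorphy; uninformative for grouping).
Only Taxon 2 and Taxon 9 show the derived state '0' for stem photosynthetic, supporting them as a clade.
asymmetric ears (state '1') occurs in Taxon 6 and Taxon 8 but conflicts with the nesting implied by the other characters — most parsimoniously interpreted as homoplasy.
Only Taxon 4 and Taxon 8 show the derived state '0' for nictitating membrane, supporting them as a clade.
Only Taxon 2, Taxon 4, Taxon 8, and Taxon 9 show the derived state '0' for petiole constricted, supporting them as a clade.
elongate rostrum (derived state '0') is shared by all ingroup taxa — unites the whole ingroup.
Most parsimonious ingroup topology: (((Taxon 8,Taxon 4),(Taxon 2,Taxon 9)),Taxon 6).
The clade {Taxon 2, Taxon 4, Taxon 8, Taxon 9} is supported by petiole constricted: its derived state '0' occurs in exactly those taxa and in no other taxon (including the outgroup).

petiole constricted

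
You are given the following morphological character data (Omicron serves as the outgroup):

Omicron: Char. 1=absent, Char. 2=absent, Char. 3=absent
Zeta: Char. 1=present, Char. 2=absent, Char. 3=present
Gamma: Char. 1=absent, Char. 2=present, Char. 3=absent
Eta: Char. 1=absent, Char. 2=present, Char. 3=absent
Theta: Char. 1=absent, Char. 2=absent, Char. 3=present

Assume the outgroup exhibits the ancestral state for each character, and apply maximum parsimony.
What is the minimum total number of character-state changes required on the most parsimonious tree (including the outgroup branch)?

The outgroup has state 'absent' for every character, so 'present' is the derived state throughout.
Char. 1: derived state 'present' in Zeta only — an autapomorphy, so it tells us nothing about relationships among taxa.
Only Eta and Gamma show the derived state 'present' for Char. 2, supporting them as a clade.
Only Theta and Zeta show the derived state 'present' for Char. 3, supporting them as a clade.
Most parsimonious ingroup topology: ((Zeta,Theta),(Gamma,Eta)).
Changes per character on this tree: Char. 1: 1; Char. 2: 1; Char. 3: 1.
Total = 3.

3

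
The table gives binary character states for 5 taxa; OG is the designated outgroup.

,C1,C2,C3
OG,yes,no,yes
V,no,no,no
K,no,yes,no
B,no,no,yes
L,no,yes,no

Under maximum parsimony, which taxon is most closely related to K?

L

Character polarity is set by the outgroup: the derived state is whichever differs from the outgroup's state, so for C1, C3 the derived state is 'no', and for the remaining characters it is 'yes'.
All ingroup taxa share the derived state 'no' for C1; it defines the ingroup but does not resolve relationships within it.
C2 (derived state 'yes') is shared by K and L — a synapomorphy uniting that clade.
C3 (derived state 'no') is shared by K, L, and V — a synapomorphy uniting that clade.
Most parsimonious ingroup topology: ((V,(K,L)),B).
K and L form a cherry on this tree, so they are sister taxa.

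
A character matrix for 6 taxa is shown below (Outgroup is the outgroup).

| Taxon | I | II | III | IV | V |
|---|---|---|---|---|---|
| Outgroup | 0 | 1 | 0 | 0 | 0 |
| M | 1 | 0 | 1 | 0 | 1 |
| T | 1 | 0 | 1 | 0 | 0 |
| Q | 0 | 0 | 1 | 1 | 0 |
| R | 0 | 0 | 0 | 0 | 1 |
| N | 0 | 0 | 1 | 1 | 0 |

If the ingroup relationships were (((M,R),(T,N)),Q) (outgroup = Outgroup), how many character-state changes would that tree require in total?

Map each character onto (((M,R),(T,N)),Q) (rooted by Outgroup) and count the minimum state changes it requires (Fitch parsimony):
I: 2; II: 1; III: 2; IV: 2; V: 1.
Total tree length = 8.

8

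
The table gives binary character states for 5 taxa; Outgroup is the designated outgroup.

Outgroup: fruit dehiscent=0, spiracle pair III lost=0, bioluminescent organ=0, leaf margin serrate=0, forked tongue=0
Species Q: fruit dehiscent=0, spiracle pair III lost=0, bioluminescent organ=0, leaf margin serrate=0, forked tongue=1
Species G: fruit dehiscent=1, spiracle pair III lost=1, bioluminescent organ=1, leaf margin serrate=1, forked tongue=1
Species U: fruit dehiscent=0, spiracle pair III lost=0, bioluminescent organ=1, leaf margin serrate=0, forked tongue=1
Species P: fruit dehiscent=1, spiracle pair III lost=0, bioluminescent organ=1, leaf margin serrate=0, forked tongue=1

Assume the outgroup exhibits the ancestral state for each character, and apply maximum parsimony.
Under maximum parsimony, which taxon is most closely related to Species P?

The outgroup has state '0' for every character, so '1' is the derived state throughout.
fruit dehiscent: derived state '1' in Species G and Species P only — synapomorphy for {Species G, Species P}.
spiracle pair III lost (derived state '1') is unique to Species G (autapomorphy; uninformative for grouping).
bioluminescent organ (derived state '1') is shared by Species G, Species P, and Species U — a synapomorphy uniting that clade.
leaf margin serrate: derived state '1' in Species G only — an autapomorphy, so it tells us nothing about relationships among taxa.
All ingroup taxa share the derived state '1' for forked tongue; it defines the ingroup but does not resolve relationships within it.
Most parsimonious ingroup topology: (Species Q,((Species G,Species P),Species U)).
Species P and Species G form a cherry on this tree, so they are sister taxa.

Species G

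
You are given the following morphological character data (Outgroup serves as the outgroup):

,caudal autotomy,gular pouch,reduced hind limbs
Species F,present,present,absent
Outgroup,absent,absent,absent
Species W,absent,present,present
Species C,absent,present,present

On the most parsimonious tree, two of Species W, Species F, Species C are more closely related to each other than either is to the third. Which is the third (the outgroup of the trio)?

Species F

The outgroup has state 'absent' for every character, so 'present' is the derived state throughout.
caudal autotomy: derived state 'present' in Species F only — an autapomorphy, so it tells us nothing about relationships among taxa.
All ingroup taxa share the derived state 'present' for gular pouch; it defines the ingroup but does not resolve relationships within it.
reduced hind limbs (derived state 'present') is shared by Species C and Species W — a synapomorphy uniting that clade.
Most parsimonious ingroup topology: ((Species W,Species C),Species F).
Species C and Species W share a more recent common ancestor with each other than either does with Species F, so Species F is the least closely related of the three.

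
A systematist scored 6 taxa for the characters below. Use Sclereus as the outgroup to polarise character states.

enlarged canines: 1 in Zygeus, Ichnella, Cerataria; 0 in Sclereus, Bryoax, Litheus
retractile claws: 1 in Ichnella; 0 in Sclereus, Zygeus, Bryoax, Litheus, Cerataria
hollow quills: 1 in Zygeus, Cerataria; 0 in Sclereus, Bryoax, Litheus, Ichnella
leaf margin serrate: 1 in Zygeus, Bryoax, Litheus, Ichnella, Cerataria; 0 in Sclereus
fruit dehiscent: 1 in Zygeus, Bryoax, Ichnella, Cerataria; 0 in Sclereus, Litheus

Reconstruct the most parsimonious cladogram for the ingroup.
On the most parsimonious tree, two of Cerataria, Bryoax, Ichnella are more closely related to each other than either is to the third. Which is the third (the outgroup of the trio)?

The outgroup has state '0' for every character, so '1' is the derived state throughout.
Only Cerataria, Ichnella, and Zygeus show the derived state '1' for enlarged canines, supporting them as a clade.
retractile claws (derived state '1') is unique to Ichnella (autapomorphy; uninformative for grouping).
hollow quills (derived state '1') is shared by Cerataria and Zygeus — a synapomorphy uniting that clade.
leaf margin serrate (derived state '1') is shared by all ingroup taxa — unites the whole ingroup.
fruit dehiscent (derived state '1') is shared by Bryoax, Cerataria, Ichnella, and Zygeus — a synapomorphy uniting that clade.
Most parsimonious ingroup topology: ((((Cerataria,Zygeus),Ichnella),Bryoax),Litheus).
Cerataria and Ichnella share a more recent common ancestor with each other than either does with Bryoax, so Bryoax is the least closely related of the three.

Bryoax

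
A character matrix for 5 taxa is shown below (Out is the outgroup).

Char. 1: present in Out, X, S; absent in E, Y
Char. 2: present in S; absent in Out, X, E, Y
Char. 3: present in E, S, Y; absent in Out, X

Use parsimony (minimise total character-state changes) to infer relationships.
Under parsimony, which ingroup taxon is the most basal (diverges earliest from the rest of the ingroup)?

Character polarity is set by the outgroup: the derived state is whichever differs from the outgroup's state, so for Char. 1 the derived state is 'absent', and for the remaining characters it is 'present'.
Only E and Y show the derived state 'absent' for Char. 1, supporting them as a clade.
Char. 2: derived state 'present' in S only — an autapomorphy, so it tells us nothing about relationships among taxa.
Char. 3: derived state 'present' in E, S, and Y only — synapomorphy for {E, S, Y}.
Most parsimonious ingroup topology: (X,((E,Y),S)).
X is sister to the clade containing all other ingroup taxa, so it is the earliest-diverging (most basal) ingroup lineage.

X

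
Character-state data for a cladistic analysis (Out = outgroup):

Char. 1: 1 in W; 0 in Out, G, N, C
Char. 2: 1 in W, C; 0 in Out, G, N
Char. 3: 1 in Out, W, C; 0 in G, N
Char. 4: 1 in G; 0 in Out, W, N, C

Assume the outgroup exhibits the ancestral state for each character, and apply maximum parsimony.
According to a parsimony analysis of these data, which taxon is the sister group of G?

Character polarity is set by the outgroup: the derived state is whichever differs from the outgroup's state, so for Char. 3 the derived state is '0', and for the remaining characters it is '1'.
Char. 1: derived state '1' in W only — an autapomorphy, so it tells us nothing about relationships among taxa.
Char. 2: derived state '1' in C and W only — synapomorphy for {C, W}.
Char. 3 (derived state '0') is shared by G and N — a synapomorphy uniting that clade.
Char. 4 (derived state '1') is unique to G (autapomorphy; uninformative for grouping).
Most parsimonious ingroup topology: ((W,C),(G,N)).
G and N form a cherry on this tree, so they are sister taxa.

N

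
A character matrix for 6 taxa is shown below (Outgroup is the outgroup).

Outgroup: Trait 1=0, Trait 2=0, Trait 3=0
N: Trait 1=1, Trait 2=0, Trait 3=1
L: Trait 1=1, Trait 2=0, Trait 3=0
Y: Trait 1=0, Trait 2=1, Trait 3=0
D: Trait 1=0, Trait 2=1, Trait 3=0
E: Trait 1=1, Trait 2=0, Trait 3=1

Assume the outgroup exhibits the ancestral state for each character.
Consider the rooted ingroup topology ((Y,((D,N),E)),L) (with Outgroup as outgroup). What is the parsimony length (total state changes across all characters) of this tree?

Map each character onto ((Y,((D,N),E)),L) (rooted by Outgroup) and count the minimum state changes it requires (Fitch parsimony):
Trait 1: 3; Trait 2: 2; Trait 3: 2.
Total tree length = 7.

7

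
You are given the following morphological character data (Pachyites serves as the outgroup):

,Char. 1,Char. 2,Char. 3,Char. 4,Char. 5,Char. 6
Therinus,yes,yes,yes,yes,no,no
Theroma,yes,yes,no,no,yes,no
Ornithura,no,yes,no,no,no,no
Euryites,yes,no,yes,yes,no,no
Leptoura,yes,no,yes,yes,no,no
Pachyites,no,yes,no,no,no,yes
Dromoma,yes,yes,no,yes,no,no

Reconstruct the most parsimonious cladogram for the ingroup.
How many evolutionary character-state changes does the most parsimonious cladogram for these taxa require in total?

6

Character polarity is set by the outgroup: the derived state is whichever differs from the outgroup's state, so for Char. 2, Char. 6 the derived state is 'no', and for the remaining characters it is 'yes'.
Char. 1 (derived state 'yes') is shared by Dromoma, Euryites, Leptoura, Therinus, and Theroma — a synapomorphy uniting that clade.
Only Euryites and Leptoura show the derived state 'no' for Char. 2, supporting them as a clade.
Char. 3: derived state 'yes' in Euryites, Leptoura, and Therinus only — synapomorphy for {Euryites, Leptoura, Therinus}.
Only Dromoma, Euryites, Leptoura, and Therinus show the derived state 'yes' for Char. 4, supporting them as a clade.
Char. 5: derived state 'yes' in Theroma only — an autapomorphy, so it tells us nothing about relationships among taxa.
All ingroup taxa share the derived state 'no' for Char. 6; it defines the ingroup but does not resolve relationships within it.
Most parsimonious ingroup topology: (Ornithura,((((Euryites,Leptoura),Therinus),Dromoma),Theroma)).
Changes per character on this tree: Char. 1: 1; Char. 2: 1; Char. 3: 1; Char. 4: 1; Char. 5: 1; Char. 6: 1.
Total = 6.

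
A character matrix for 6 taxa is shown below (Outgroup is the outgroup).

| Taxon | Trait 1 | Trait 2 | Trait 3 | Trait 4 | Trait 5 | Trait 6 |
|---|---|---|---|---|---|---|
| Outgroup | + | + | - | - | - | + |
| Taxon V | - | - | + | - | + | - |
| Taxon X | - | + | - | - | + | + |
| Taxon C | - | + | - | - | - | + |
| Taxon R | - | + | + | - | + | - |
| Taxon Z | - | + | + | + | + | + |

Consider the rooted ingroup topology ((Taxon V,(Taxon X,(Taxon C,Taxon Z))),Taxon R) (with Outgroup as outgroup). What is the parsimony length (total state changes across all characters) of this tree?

Map each character onto ((Taxon V,(Taxon X,(Taxon C,Taxon Z))),Taxon R) (rooted by Outgroup) and count the minimum state changes it requires (Fitch parsimony):
Trait 1: 1; Trait 2: 1; Trait 3: 3; Trait 4: 1; Trait 5: 2; Trait 6: 2.
Total tree length = 10.

10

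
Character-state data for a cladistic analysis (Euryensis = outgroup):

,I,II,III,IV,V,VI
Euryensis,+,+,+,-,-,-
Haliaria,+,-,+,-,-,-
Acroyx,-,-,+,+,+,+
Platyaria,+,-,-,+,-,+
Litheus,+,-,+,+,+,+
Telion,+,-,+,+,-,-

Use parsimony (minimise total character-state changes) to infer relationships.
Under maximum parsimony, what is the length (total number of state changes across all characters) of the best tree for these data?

Character polarity is set by the outgroup: the derived state is whichever differs from the outgroup's state, so for I, II, III the derived state is '-', and for the remaining characters it is '+'.
I: derived state '-' in Acroyx only — an autapomorphy, so it tells us nothing about relationships among taxa.
All ingroup taxa share the derived state '-' for II; it defines the ingroup but does not resolve relationships within it.
III (derived state '-') is unique to Platyaria (autapomorphy; uninformative for grouping).
Only Acroyx, Litheus, Platyaria, and Telion show the derived state '+' for IV, supporting them as a clade.
Only Acroyx and Litheus show the derived state '+' for V, supporting them as a clade.
VI: derived state '+' in Acroyx, Litheus, and Platyaria only — synapomorphy for {Acroyx, Litheus, Platyaria}.
Most parsimonious ingroup topology: (Haliaria,(((Acroyx,Litheus),Platyaria),Telion)).
Changes per character on this tree: I: 1; II: 1; III: 1; IV: 1; V: 1; VI: 1.
Total = 6.

6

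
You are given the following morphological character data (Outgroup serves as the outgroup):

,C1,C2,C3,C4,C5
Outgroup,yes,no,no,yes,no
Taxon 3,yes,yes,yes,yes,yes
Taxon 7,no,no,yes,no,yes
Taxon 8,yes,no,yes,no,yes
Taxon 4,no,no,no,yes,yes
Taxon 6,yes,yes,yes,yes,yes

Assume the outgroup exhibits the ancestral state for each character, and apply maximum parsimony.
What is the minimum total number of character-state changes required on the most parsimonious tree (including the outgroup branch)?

Character polarity is set by the outgroup: the derived state is whichever differs from the outgroup's state, so for C1, C4 the derived state is 'no', and for the remaining characters it is 'yes'.
C1 groups Taxon 4 and Taxon 7, which is incompatible with the clades supported by the remaining characters; treating it as convergent (homoplasy) costs fewer steps than any alternative tree.
C2 (derived state 'yes') is shared by Taxon 3 and Taxon 6 — a synapomorphy uniting that clade.
C3: derived state 'yes' in Taxon 3, Taxon 6, Taxon 7, and Taxon 8 only — synapomorphy for {Taxon 3, Taxon 6, Taxon 7, Taxon 8}.
Only Taxon 7 and Taxon 8 show the derived state 'no' for C4, supporting them as a clade.
C5 (derived state 'yes') is shared by all ingroup taxa — unites the whole ingroup.
Most parsimonious ingroup topology: (((Taxon 3,Taxon 6),(Taxon 7,Taxon 8)),Taxon 4).
Changes per character on this tree: C1: 2; C2: 1; C3: 1; C4: 1; C5: 1.
Total = 6.

6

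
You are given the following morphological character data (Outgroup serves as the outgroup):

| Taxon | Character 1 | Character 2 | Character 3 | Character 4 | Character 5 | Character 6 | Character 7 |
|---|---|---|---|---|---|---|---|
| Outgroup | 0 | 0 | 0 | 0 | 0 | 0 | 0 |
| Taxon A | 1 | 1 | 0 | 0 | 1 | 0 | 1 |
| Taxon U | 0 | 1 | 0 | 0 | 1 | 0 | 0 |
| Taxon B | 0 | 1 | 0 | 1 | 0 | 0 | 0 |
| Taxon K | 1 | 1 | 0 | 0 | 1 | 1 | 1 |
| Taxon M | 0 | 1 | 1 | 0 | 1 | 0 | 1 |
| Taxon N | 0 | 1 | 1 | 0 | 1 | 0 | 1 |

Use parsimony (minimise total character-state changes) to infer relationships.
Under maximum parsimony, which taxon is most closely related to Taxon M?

Taxon N

The outgroup has state '0' for every character, so '1' is the derived state throughout.
Character 1: derived state '1' in Taxon A and Taxon K only — synapomorphy for {Taxon A, Taxon K}.
Character 2 (derived state '1') is shared by all ingroup taxa — unites the whole ingroup.
Character 3: derived state '1' in Taxon M and Taxon N only — synapomorphy for {Taxon M, Taxon N}.
Character 4: derived state '1' in Taxon B only — an autapomorphy, so it tells us nothing about relationships among taxa.
Character 5: derived state '1' in Taxon A, Taxon K, Taxon M, Taxon N, and Taxon U only — synapomorphy for {Taxon A, Taxon K, Taxon M, Taxon N, Taxon U}.
Character 6: derived state '1' in Taxon K only — an autapomorphy, so it tells us nothing about relationships among taxa.
Character 7: derived state '1' in Taxon A, Taxon K, Taxon M, and Taxon N only — synapomorphy for {Taxon A, Taxon K, Taxon M, Taxon N}.
Most parsimonious ingroup topology: ((((Taxon A,Taxon K),(Taxon M,Taxon N)),Taxon U),Taxon B).
Taxon M and Taxon N form a cherry on this tree, so they are sister taxa.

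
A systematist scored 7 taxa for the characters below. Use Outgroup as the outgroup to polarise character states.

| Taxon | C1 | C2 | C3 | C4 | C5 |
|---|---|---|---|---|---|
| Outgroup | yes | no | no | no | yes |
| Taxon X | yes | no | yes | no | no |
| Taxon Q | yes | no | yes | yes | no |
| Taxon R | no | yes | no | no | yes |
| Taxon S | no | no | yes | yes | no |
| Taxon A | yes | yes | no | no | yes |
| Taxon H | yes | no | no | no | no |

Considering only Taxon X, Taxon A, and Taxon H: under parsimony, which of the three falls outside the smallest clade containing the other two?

Taxon A

Character polarity is set by the outgroup: the derived state is whichever differs from the outgroup's state, so for C1, C5 the derived state is 'no', and for the remaining characters it is 'yes'.
C1 groups Taxon R and Taxon S, which is incompatible with the clades supported by the remaining characters; treating it as convergent (homoplasy) costs fewer steps than any alternative tree.
C2 (derived state 'yes') is shared by Taxon A and Taxon R — a synapomorphy uniting that clade.
C3: derived state 'yes' in Taxon Q, Taxon S, and Taxon X only — synapomorphy for {Taxon Q, Taxon S, Taxon X}.
C4 (derived state 'yes') is shared by Taxon Q and Taxon S — a synapomorphy uniting that clade.
C5: derived state 'no' in Taxon H, Taxon Q, Taxon S, and Taxon X only — synapomorphy for {Taxon H, Taxon Q, Taxon S, Taxon X}.
Most parsimonious ingroup topology: (((Taxon X,(Taxon Q,Taxon S)),Taxon H),(Taxon R,Taxon A)).
Taxon X and Taxon H share a more recent common ancestor with each other than either does with Taxon A, so Taxon A is the least closely related of the three.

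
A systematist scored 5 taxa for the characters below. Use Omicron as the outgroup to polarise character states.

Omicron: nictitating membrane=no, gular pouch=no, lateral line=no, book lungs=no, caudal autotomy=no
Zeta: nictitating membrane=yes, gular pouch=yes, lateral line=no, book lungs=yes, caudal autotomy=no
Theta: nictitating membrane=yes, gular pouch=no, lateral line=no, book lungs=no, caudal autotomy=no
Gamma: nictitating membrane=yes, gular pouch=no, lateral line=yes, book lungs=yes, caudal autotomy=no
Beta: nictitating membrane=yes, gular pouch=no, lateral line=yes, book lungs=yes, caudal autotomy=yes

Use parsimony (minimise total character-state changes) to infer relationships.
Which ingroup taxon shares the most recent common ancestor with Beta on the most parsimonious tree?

Gamma

The outgroup has state 'no' for every character, so 'yes' is the derived state throughout.
nictitating membrane (derived state 'yes') is shared by all ingroup taxa — unites the whole ingroup.
gular pouch (derived state 'yes') is unique to Zeta (autapomorphy; uninformative for grouping).
lateral line: derived state 'yes' in Beta and Gamma only — synapomorphy for {Beta, Gamma}.
Only Beta, Gamma, and Zeta show the derived state 'yes' for book lungs, supporting them as a clade.
caudal autotomy (derived state 'yes') is unique to Beta (autapomorphy; uninformative for grouping).
Most parsimonious ingroup topology: ((Zeta,(Gamma,Beta)),Theta).
Beta and Gamma form a cherry on this tree, so they are sister taxa.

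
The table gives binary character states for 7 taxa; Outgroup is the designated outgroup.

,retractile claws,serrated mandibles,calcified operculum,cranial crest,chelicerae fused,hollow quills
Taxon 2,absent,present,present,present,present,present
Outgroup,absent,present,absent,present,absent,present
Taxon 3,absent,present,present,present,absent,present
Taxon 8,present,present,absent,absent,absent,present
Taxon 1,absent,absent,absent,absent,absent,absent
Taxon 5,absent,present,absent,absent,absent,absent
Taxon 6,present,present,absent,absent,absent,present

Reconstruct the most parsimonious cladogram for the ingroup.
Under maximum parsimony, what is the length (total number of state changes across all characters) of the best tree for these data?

Character polarity is set by the outgroup: the derived state is whichever differs from the outgroup's state, so for serrated mandibles, cranial crest, hollow quills the derived state is 'absent', and for the remaining characters it is 'present'.
Only Taxon 6 and Taxon 8 show the derived state 'present' for retractile claws, supporting them as a clade.
serrated mandibles (derived state 'absent') is unique to Taxon 1 (autapomorphy; uninformative for grouping).
Only Taxon 2 and Taxon 3 show the derived state 'present' for calcified operculum, supporting them as a clade.
Only Taxon 1, Taxon 5, Taxon 6, and Taxon 8 show the derived state 'absent' for cranial crest, supporting them as a clade.
chelicerae fused (derived state 'present') is unique to Taxon 2 (autapomorphy; uninformative for grouping).
hollow quills: derived state 'absent' in Taxon 1 and Taxon 5 only — synapomorphy for {Taxon 1, Taxon 5}.
Most parsimonious ingroup topology: (((Taxon 5,Taxon 1),(Taxon 8,Taxon 6)),(Taxon 3,Taxon 2)).
Changes per character on this tree: retractile claws: 1; serrated mandibles: 1; calcified operculum: 1; cranial crest: 1; chelicerae fused: 1; hollow quills: 1.
Total = 6.

6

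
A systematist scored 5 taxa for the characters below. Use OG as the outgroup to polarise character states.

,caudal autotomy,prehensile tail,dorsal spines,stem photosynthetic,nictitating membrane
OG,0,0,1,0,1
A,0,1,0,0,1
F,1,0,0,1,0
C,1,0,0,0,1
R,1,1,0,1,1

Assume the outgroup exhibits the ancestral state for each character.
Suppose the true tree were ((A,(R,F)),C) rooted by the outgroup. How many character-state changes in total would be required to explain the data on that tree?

Map each character onto ((A,(R,F)),C) (rooted by OG) and count the minimum state changes it requires (Fitch parsimony):
caudal autotomy: 2; prehensile tail: 2; dorsal spines: 1; stem photosynthetic: 1; nictitating membrane: 1.
Total tree length = 7.

7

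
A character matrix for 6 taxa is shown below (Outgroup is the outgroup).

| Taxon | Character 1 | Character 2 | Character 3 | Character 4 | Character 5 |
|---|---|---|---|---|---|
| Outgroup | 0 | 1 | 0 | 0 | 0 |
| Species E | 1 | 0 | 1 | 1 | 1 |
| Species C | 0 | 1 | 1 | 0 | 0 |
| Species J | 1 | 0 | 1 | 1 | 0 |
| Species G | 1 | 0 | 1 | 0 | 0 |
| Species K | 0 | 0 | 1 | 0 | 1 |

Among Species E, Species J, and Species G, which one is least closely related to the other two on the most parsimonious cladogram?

Species G

Character polarity is set by the outgroup: the derived state is whichever differs from the outgroup's state, so for Character 2 the derived state is '0', and for the remaining characters it is '1'.
Character 1: derived state '1' in Species E, Species G, and Species J only — synapomorphy for {Species E, Species G, Species J}.
Only Species E, Species G, Species J, and Species K show the derived state '0' for Character 2, supporting them as a clade.
All ingroup taxa share the derived state '1' for Character 3; it defines the ingroup but does not resolve relationships within it.
Character 4: derived state '1' in Species E and Species J only — synapomorphy for {Species E, Species J}.
Character 5 groups Species E and Species K, which is incompatible with the clades supported by the remaining characters; treating it as convergent (homoplasy) costs fewer steps than any alternative tree.
Most parsimonious ingroup topology: ((((Species E,Species J),Species G),Species K),Species C).
Species E and Species J share a more recent common ancestor with each other than either does with Species G, so Species G is the least closely related of the three.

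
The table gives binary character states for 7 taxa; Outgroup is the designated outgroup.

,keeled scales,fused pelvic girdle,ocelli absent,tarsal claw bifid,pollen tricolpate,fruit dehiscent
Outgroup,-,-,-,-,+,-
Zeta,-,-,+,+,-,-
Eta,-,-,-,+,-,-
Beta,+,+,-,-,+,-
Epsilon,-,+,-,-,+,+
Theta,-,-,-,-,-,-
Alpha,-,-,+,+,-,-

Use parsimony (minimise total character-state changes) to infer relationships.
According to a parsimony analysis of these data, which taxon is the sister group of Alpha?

Character polarity is set by the outgroup: the derived state is whichever differs from the outgroup's state, so for pollen tricolpate the derived state is '-', and for the remaining characters it is '+'.
keeled scales: derived state '+' in Beta only — an autapomorphy, so it tells us nothing about relationships among taxa.
fused pelvic girdle (derived state '+') is shared by Beta and Epsilon — a synapomorphy uniting that clade.
ocelli absent: derived state '+' in Alpha and Zeta only — synapomorphy for {Alpha, Zeta}.
Only Alpha, Eta, and Zeta show the derived state '+' for tarsal claw bifid, supporting them as a clade.
pollen tricolpate: derived state '-' in Alpha, Eta, Theta, and Zeta only — synapomorphy for {Alpha, Eta, Theta, Zeta}.
fruit dehiscent: derived state '+' in Epsilon only — an autapomorphy, so it tells us nothing about relationships among taxa.
Most parsimonious ingroup topology: ((((Zeta,Alpha),Eta),Theta),(Beta,Epsilon)).
Alpha and Zeta form a cherry on this tree, so they are sister taxa.

Zeta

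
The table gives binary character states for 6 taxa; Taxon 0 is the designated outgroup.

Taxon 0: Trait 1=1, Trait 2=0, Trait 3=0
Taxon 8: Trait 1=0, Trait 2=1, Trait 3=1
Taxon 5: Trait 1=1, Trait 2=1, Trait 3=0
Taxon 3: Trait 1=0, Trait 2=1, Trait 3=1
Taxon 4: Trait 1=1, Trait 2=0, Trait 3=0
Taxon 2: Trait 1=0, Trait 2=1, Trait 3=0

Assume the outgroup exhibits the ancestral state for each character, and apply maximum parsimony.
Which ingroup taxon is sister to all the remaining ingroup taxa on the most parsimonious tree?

Character polarity is set by the outgroup: the derived state is whichever differs from the outgroup's state, so for Trait 1 the derived state is '0', and for the remaining characters it is '1'.
Trait 1 (derived state '0') is shared by Taxon 2, Taxon 3, and Taxon 8 — a synapomorphy uniting that clade.
Trait 2 (derived state '1') is shared by Taxon 2, Taxon 3, Taxon 5, and Taxon 8 — a synapomorphy uniting that clade.
Trait 3 (derived state '1') is shared by Taxon 3 and Taxon 8 — a synapomorphy uniting that clade.
Most parsimonious ingroup topology: ((((Taxon 8,Taxon 3),Taxon 2),Taxon 5),Taxon 4).
Taxon 4 is sister to the clade containing all other ingroup taxa, so it is the earliest-diverging (most basal) ingroup lineage.

Taxon 4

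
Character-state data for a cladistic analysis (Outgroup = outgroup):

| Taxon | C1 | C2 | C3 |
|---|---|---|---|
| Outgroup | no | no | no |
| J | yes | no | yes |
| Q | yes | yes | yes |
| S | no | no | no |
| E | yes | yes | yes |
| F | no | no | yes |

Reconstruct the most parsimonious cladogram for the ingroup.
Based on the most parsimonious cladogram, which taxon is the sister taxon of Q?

The outgroup has state 'no' for every character, so 'yes' is the derived state throughout.
Only E, J, and Q show the derived state 'yes' for C1, supporting them as a clade.
C2: derived state 'yes' in E and Q only — synapomorphy for {E, Q}.
C3 (derived state 'yes') is shared by E, F, J, and Q — a synapomorphy uniting that clade.
Most parsimonious ingroup topology: ((((E,Q),J),F),S).
Q and E form a cherry on this tree, so they are sister taxa.

E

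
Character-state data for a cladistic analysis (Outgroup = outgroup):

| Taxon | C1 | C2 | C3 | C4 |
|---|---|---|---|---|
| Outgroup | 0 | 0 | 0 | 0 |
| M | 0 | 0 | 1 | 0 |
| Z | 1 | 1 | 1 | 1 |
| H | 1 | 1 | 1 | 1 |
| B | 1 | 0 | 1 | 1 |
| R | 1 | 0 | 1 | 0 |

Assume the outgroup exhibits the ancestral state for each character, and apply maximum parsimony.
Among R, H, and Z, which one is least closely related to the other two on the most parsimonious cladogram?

The outgroup has state '0' for every character, so '1' is the derived state throughout.
C1 (derived state '1') is shared by B, H, R, and Z — a synapomorphy uniting that clade.
C2: derived state '1' in H and Z only — synapomorphy for {H, Z}.
All ingroup taxa share the derived state '1' for C3; it defines the ingroup but does not resolve relationships within it.
Only B, H, and Z show the derived state '1' for C4, supporting them as a clade.
Most parsimonious ingroup topology: (M,(((Z,H),B),R)).
Z and H share a more recent common ancestor with each other than either does with R, so R is the least closely related of the three.

R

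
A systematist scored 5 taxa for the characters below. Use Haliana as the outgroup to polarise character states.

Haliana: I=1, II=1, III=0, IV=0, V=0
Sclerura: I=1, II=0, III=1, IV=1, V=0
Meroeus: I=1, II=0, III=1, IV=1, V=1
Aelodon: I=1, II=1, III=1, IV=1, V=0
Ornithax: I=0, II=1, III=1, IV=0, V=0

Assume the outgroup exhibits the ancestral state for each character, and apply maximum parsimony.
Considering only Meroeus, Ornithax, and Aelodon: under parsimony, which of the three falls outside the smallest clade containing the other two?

Character polarity is set by the outgroup: the derived state is whichever differs from the outgroup's state, so for I, II the derived state is '0', and for the remaining characters it is '1'.
I: derived state '0' in Ornithax only — an autapomorphy, so it tells us nothing about relationships among taxa.
II: derived state '0' in Meroeus and Sclerura only — synapomorphy for {Meroeus, Sclerura}.
All ingroup taxa share the derived state '1' for III; it defines the ingroup but does not resolve relationships within it.
IV (derived state '1') is shared by Aelodon, Meroeus, and Sclerura — a synapomorphy uniting that clade.
V (derived state '1') is unique to Meroeus (autapomorphy; uninformative for grouping).
Most parsimonious ingroup topology: (Ornithax,((Meroeus,Sclerura),Aelodon)).
Meroeus and Aelodon share a more recent common ancestor with each other than either does with Ornithax, so Ornithax is the least closely related of the three.

Ornithax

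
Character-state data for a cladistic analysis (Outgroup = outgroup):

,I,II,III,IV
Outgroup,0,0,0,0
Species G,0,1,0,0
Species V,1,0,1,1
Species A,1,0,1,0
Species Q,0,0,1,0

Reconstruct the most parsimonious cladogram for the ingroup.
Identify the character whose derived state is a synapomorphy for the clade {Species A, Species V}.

I

The outgroup has state '0' for every character, so '1' is the derived state throughout.
I: derived state '1' in Species A and Species V only — synapomorphy for {Species A, Species V}.
II: derived state '1' in Species G only — an autapomorphy, so it tells us nothing about relationships among taxa.
Only Species A, Species Q, and Species V show the derived state '1' for III, supporting them as a clade.
IV (derived state '1') is unique to Species V (autapomorphy; uninformative for grouping).
Most parsimonious ingroup topology: (Species G,((Species V,Species A),Species Q)).
The clade {Species A, Species V} is supported by I: its derived state '1' occurs in exactly those taxa and in no other taxon (including the outgroup).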